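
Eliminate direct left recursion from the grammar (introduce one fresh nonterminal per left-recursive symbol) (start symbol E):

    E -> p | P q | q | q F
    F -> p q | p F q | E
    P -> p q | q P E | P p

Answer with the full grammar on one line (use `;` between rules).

P is directly left-recursive.
For P: α = {p}, β = {p q, q P E}. Rewrite as P → β P' and P' → α P' | ε.

E -> p | P q | q | q F; F -> p q | p F q | E; P -> p q P' | q P E P'; P' -> p P' | ε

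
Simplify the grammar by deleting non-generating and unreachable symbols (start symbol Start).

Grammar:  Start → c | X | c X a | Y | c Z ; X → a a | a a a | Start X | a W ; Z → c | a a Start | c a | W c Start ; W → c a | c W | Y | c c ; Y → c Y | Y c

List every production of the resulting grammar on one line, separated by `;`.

Generating nonterminals: {Start, W, X, Z}.
Reachable from Start after that: {Start, W, X, Z}.
Removed useless symbols: {Y} and every production mentioning them.

Start → c | X | c X a | c Z; X → a a | a a a | Start X | a W; Z → c | a a Start | c a | W c Start; W → c a | c W | c c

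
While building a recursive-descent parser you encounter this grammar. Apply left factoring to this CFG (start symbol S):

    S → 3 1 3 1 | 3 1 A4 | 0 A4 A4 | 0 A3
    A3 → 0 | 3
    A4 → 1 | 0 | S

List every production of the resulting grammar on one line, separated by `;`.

S has alternatives sharing prefix '3 1': factor to S → 3 1 S' with S' → 3 1 | A4.
S has alternatives sharing prefix '0': factor to S → 0 S'' with S'' → A4 A4 | A3.

S → 3 1 S' | 0 S''; A3 → 0 | 3; A4 → 1 | 0 | S; S' → 3 1 | A4; S'' → A4 A4 | A3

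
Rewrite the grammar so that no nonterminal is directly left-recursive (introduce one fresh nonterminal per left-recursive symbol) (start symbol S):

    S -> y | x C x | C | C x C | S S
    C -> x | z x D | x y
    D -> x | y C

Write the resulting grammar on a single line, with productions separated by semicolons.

S -> y S' | x C x S' | C S' | C x C S'; C -> x | z x D | x y; D -> x | y C; S' -> S S' | ε

S is directly left-recursive.
For S: α = {S}, β = {y, x C x, C, C x C}. Rewrite as S → β S' and S' → α S' | ε.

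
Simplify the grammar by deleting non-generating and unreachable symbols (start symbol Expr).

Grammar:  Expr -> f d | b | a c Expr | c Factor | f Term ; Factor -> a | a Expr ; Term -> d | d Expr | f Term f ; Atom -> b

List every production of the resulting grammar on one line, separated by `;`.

Generating nonterminals: {Atom, Expr, Factor, Term}.
Reachable from Expr after that: {Expr, Factor, Term}.
Removed useless symbols: {Atom} and every production mentioning them.

Expr -> f d | b | a c Expr | c Factor | f Term; Factor -> a | a Expr; Term -> d | d Expr | f Term f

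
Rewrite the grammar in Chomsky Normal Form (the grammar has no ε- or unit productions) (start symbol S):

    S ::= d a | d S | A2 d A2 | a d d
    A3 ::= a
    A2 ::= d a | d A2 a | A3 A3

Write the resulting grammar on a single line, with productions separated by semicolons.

Introduce a nonterminal for each terminal appearing in a rule of length ≥ 2: X1 → d, X2 → a.
Binarize each right-hand side of length ≥ 3 by chaining fresh nonterminals (Y1, Y2, …): affected rules were S → A2 X1 A2; S → X2 X1 X1; A2 → X1 A2 X2.

S ::= X1 X2 | X1 S | A2 Y1 | X2 Y2; A3 ::= a; A2 ::= X1 X2 | X1 Y3 | A3 A3; X1 ::= d; X2 ::= a; Y1 ::= X1 A2; Y2 ::= X1 X1; Y3 ::= A2 X2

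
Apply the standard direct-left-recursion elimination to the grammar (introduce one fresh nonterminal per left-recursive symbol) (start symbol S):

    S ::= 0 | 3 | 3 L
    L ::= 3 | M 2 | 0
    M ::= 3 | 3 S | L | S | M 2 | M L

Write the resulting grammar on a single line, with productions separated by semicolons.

Directly left-recursive nonterminal: M.
For M: α = {2, L}, β = {3, 3 S, L, S}. Rewrite as M → β M' and M' → α M' | ε.

S ::= 0 | 3 | 3 L; L ::= 3 | M 2 | 0; M ::= 3 M' | 3 S M' | L M' | S M'; M' ::= 2 M' | L M' | eps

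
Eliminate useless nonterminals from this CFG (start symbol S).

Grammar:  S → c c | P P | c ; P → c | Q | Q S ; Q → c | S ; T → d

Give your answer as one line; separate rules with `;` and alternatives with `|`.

S → c c | P P | c; P → c | Q | Q S; Q → c | S

Generating nonterminals: {P, Q, S, T}.
Reachable from S after that: {P, Q, S}.
Removed useless symbols: {T} and every production mentioning them.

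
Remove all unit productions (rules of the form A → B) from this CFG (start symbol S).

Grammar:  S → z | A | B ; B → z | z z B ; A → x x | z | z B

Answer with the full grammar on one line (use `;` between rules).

Unit pairs: S ⇒* {A, B}.
For each unit pair (A, B), copy every non-unit production of B to A, then drop all unit productions.

S → z | z z B | x x | z B; B → z | z z B; A → x x | z | z B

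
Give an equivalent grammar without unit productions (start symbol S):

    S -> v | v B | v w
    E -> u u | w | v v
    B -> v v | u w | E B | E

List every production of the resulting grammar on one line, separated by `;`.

S -> v | v B | v w; E -> u u | w | v v; B -> v v | u w | E B | u u | w

Unit pairs: B ⇒* {E}.
For every A with A ⇒* B via unit rules, add B's non-unit alternatives to A; then delete every rule of the form X → Y.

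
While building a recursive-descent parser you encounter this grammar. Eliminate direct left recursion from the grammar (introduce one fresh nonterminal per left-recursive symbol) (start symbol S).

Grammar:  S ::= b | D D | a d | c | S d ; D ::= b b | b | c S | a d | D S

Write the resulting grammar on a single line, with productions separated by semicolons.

S ::= b S' | D D S' | a d S' | c S'; D ::= b b D' | b D' | c S D' | a d D'; S' ::= d S' | ε; D' ::= S D' | ε

Left recursion appears on S, D.
For S: α = {d}, β = {b, D D, a d, c}. Rewrite as S → β S' and S' → α S' | ε.
For D: α = {S}, β = {b b, b, c S, a d}. Rewrite as D → β D' and D' → α D' | ε.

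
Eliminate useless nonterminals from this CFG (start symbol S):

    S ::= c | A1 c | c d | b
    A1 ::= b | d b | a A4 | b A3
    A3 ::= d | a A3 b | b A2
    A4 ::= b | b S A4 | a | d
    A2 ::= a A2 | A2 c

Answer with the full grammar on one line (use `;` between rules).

Generating nonterminals: {A1, A3, A4, S}.
Reachable from S after that: {A1, A3, A4, S}.
Removed useless symbols: {A2} and every production mentioning them.

S ::= c | A1 c | c d | b; A1 ::= b | d b | a A4 | b A3; A3 ::= d | a A3 b; A4 ::= b | b S A4 | a | d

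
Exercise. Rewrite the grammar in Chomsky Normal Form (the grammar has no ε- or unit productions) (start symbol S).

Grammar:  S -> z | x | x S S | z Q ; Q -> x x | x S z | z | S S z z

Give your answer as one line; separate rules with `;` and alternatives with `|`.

S -> z | x | X1 Y1 | X2 Q; Q -> X1 X1 | X1 Y2 | z | S Y3; X1 -> x; X2 -> z; Y1 -> S S; Y2 -> S X2; Y3 -> S Y4; Y4 -> X2 X2

Introduce a nonterminal for each terminal appearing in a rule of length ≥ 2: X1 → x, X2 → z.
Binarize each right-hand side of length ≥ 3 by chaining fresh nonterminals (Y1, Y2, …): affected rules were S → X1 S S; Q → X1 S X2; Q → S S X2 X2.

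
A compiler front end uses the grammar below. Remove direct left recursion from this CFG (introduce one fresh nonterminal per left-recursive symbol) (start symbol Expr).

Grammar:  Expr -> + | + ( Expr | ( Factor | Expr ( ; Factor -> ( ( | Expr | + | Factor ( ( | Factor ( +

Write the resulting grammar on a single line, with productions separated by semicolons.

Left recursion appears on Expr, Factor.
For Expr: α = {(}, β = {+, + ( Expr, ( Factor}. Rewrite as Expr → β Expr1 and Expr1 → α Expr1 | ε.
For Factor: α = {( (, ( +}, β = {( (, Expr, +}. Rewrite as Factor → β Factor1 and Factor1 → α Factor1 | ε.

Expr -> + Expr1 | + ( Expr Expr1 | ( Factor Expr1; Factor -> ( ( Factor1 | Expr Factor1 | + Factor1; Expr1 -> ( Expr1 | ε; Factor1 -> ( ( Factor1 | ( + Factor1 | ε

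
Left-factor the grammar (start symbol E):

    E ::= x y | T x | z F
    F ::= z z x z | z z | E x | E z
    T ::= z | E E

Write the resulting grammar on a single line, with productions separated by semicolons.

F has alternatives sharing prefix 'z z': factor to F → z z F' with F' → x z | ε.
F has alternatives sharing prefix 'E': factor to F → E F'' with F'' → x | z.

E ::= x y | T x | z F; F ::= z z F' | E F''; T ::= z | E E; F' ::= x z | ε; F'' ::= x | z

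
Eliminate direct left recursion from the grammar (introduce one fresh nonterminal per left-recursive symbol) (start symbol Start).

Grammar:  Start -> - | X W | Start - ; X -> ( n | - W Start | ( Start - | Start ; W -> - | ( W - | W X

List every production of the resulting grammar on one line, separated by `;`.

Left recursion appears on Start, W.
For Start: α = {-}, β = {-, X W}. Rewrite as Start → β Start1 and Start1 → α Start1 | ε.
For W: α = {X}, β = {-, ( W -}. Rewrite as W → β W1 and W1 → α W1 | ε.

Start -> - Start1 | X W Start1; X -> ( n | - W Start | ( Start - | Start; W -> - W1 | ( W - W1; Start1 -> - Start1 | ε; W1 -> X W1 | ε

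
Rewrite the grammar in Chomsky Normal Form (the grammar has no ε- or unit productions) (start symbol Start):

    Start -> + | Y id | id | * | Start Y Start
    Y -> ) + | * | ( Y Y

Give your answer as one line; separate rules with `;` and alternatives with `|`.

Introduce a nonterminal for each terminal appearing in a rule of length ≥ 2: X1 → id, X2 → ), X3 → +, X4 → (.
Binarize each right-hand side of length ≥ 3 by chaining fresh nonterminals (Y1, Y2, …): affected rules were Start → Start Y Start; Y → X4 Y Y.

Start -> + | Y X1 | id | * | Start Y1; Y -> X2 X3 | * | X4 Y2; X1 -> id; X2 -> ); X3 -> +; X4 -> (; Y1 -> Y Start; Y2 -> Y Y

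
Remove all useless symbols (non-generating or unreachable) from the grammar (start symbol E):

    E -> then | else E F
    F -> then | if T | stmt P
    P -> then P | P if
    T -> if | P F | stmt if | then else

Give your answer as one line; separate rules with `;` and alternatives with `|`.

Generating nonterminals: {E, F, T}.
Reachable from E after that: {E, F, T}.
Removed useless symbols: {P} and every production mentioning them.

E -> then | else E F; F -> then | if T; T -> if | stmt if | then else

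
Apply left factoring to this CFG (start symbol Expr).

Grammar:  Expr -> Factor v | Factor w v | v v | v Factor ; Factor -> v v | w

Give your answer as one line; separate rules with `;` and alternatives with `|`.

Expr has alternatives sharing prefix 'Factor': factor to Expr → Factor Expr1 with Expr1 → v | w v.
Expr has alternatives sharing prefix 'v': factor to Expr → v Expr2 with Expr2 → v | Factor.

Expr -> Factor Expr1 | v Expr2; Factor -> v v | w; Expr1 -> v | w v; Expr2 -> v | Factor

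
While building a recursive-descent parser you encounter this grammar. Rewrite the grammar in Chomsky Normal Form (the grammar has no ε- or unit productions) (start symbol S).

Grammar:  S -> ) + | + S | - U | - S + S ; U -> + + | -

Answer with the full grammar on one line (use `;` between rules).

Introduce a nonterminal for each terminal appearing in a rule of length ≥ 2: X1 → ), X2 → +, X3 → -.
Binarize each right-hand side of length ≥ 3 by chaining fresh nonterminals (Y1, Y2, …): affected rules were S → X3 S X2 S.

S -> X1 X2 | X2 S | X3 U | X3 Y1; U -> X2 X2 | -; X1 -> ); X2 -> +; X3 -> -; Y1 -> S Y2; Y2 -> X2 S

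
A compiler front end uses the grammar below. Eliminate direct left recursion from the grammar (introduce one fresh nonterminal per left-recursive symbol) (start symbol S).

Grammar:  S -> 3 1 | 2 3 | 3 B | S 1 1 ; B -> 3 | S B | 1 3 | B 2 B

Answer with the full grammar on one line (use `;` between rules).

Directly left-recursive nonterminals: S, B.
For S: α = {1 1}, β = {3 1, 2 3, 3 B}. Rewrite as S → β S' and S' → α S' | ε.
For B: α = {2 B}, β = {3, S B, 1 3}. Rewrite as B → β B' and B' → α B' | ε.

S -> 3 1 S' | 2 3 S' | 3 B S'; B -> 3 B' | S B B' | 1 3 B'; S' -> 1 1 S' | ε; B' -> 2 B B' | ε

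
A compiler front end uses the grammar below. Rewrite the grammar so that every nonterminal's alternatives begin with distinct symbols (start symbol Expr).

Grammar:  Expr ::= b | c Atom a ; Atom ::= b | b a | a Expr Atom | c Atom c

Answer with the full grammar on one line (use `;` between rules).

Atom has alternatives sharing prefix 'b': factor to Atom → b Atom1 with Atom1 → ε | a.

Expr ::= b | c Atom a; Atom ::= a Expr Atom | c Atom c | b Atom1; Atom1 ::= eps | a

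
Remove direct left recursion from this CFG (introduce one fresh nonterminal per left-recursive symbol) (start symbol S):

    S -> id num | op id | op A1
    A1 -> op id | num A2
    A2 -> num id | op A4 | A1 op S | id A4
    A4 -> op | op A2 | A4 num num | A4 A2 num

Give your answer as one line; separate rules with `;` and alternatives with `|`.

A4 is directly left-recursive.
For A4: α = {num num, A2 num}, β = {op, op A2}. Rewrite as A4 → β A4' and A4' → α A4' | ε.

S -> id num | op id | op A1; A1 -> op id | num A2; A2 -> num id | op A4 | A1 op S | id A4; A4 -> op A4' | op A2 A4'; A4' -> num num A4' | A2 num A4' | ε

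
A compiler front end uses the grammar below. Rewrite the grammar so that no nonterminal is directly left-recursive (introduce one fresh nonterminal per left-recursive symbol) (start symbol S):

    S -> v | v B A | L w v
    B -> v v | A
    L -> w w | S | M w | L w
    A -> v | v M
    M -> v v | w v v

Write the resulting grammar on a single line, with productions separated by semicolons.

Left recursion appears on L.
For L: α = {w}, β = {w w, S, M w}. Rewrite as L → β L' and L' → α L' | ε.

S -> v | v B A | L w v; B -> v v | A; L -> w w L' | S L' | M w L'; A -> v | v M; M -> v v | w v v; L' -> w L' | ε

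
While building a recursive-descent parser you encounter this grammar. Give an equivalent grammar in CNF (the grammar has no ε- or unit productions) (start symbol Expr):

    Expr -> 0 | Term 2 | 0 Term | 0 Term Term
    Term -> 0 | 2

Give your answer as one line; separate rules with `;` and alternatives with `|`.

Introduce a nonterminal for each terminal appearing in a rule of length ≥ 2: X1 → 2, X2 → 0.
Binarize each right-hand side of length ≥ 3 by chaining fresh nonterminals (Y1, Y2, …): affected rules were Expr → X2 Term Term.

Expr -> 0 | Term X1 | X2 Term | X2 Y1; Term -> 0 | 2; X1 -> 2; X2 -> 0; Y1 -> Term Term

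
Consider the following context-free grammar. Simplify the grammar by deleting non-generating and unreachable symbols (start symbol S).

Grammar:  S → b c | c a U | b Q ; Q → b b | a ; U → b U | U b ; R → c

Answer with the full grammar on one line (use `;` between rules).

S → b c | b Q; Q → b b | a

Generating nonterminals: {Q, R, S}.
Reachable from S after that: {Q, S}.
Removed useless symbols: {R, U} and every production mentioning them.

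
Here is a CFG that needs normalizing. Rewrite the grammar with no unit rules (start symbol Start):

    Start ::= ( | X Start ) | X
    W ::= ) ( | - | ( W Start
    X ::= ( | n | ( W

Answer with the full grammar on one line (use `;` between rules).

Unit pairs: Start ⇒* {X}.
For each unit pair (A, B), copy every non-unit production of B to A, then drop all unit productions.

Start ::= ( | X Start ) | n | ( W; W ::= ) ( | - | ( W Start; X ::= ( | n | ( W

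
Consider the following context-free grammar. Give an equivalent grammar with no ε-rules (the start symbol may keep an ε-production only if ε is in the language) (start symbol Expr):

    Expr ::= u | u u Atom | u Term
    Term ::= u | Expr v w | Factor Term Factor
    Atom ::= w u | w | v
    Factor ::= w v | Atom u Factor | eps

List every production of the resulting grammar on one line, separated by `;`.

Nullable set = {Factor}.
ε ∉ L(G), so no ε-production is kept.
For each production, add variants omitting each subset of nullable occurrences: Term → Factor Term Factor gives Factor Term Factor | Factor Term | Term Factor. Factor → Atom u Factor gives Atom u Factor | Atom u.

Expr ::= u | u u Atom | u Term; Term ::= u | Expr v w | Factor Term Factor | Factor Term | Term Factor; Atom ::= w u | w | v; Factor ::= w v | Atom u Factor | Atom u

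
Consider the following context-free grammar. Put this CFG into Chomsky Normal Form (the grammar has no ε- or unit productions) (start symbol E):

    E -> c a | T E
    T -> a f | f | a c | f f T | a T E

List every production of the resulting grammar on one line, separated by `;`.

E -> X1 X2 | T E; T -> X2 X3 | f | X2 X1 | X3 Y1 | X2 Y2; X1 -> c; X2 -> a; X3 -> f; Y1 -> X3 T; Y2 -> T E

Introduce a nonterminal for each terminal appearing in a rule of length ≥ 2: X1 → c, X2 → a, X3 → f.
Binarize each right-hand side of length ≥ 3 by chaining fresh nonterminals (Y1, Y2, …): affected rules were T → X3 X3 T; T → X2 T E.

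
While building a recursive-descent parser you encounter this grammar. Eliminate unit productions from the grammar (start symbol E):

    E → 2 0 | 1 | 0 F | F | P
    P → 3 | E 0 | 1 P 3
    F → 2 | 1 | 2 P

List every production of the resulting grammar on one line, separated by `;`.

Unit pairs: E ⇒* {F, P}.
For every A with A ⇒* B via unit rules, add B's non-unit alternatives to A; then delete every rule of the form X → Y.

E → 2 0 | 1 | 0 F | 2 | 2 P | 3 | E 0 | 1 P 3; P → 3 | E 0 | 1 P 3; F → 2 | 1 | 2 P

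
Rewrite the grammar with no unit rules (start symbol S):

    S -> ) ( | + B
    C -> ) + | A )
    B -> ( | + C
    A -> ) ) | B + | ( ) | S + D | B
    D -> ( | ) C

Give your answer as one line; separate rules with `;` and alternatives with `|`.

S -> ) ( | + B; C -> ) + | A ); B -> ( | + C; A -> ( | + C | ) ) | B + | ( ) | S + D; D -> ( | ) C

Unit pairs: A ⇒* {B}.
For each unit pair (A, B), copy every non-unit production of B to A, then drop all unit productions.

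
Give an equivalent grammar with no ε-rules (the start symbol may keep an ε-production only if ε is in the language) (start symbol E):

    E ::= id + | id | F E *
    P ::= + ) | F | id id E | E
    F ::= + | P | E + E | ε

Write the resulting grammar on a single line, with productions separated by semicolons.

Nullable set = {F, P}.
ε ∉ L(G), so no ε-production is kept.
Expand every rule over subsets of its nullable positions: E → F E * gives F E * | E *.

E ::= id + | id | F E * | E *; P ::= + ) | F | id id E | E; F ::= + | P | E + E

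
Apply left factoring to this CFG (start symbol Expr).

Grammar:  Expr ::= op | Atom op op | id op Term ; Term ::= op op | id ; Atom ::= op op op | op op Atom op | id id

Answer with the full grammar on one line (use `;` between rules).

Atom has alternatives sharing prefix 'op op': factor to Atom → op op Atom1 with Atom1 → op | Atom op.

Expr ::= op | Atom op op | id op Term; Term ::= op op | id; Atom ::= id id | op op Atom1; Atom1 ::= op | Atom op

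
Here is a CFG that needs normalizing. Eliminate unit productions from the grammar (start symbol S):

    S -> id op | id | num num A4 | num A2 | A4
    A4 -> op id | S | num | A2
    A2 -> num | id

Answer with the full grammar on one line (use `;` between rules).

Unit pairs: A4 ⇒* {A2, S}; S ⇒* {A2, A4}.
Replace each nonterminal's rules with the union of the non-unit rules of every nonterminal it unit-derives.

S -> op id | num | id | id op | num num A4 | num A2; A4 -> op id | num | id | id op | num num A4 | num A2; A2 -> num | id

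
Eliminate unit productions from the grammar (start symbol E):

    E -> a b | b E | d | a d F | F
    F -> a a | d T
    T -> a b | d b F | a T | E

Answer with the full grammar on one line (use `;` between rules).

Unit pairs: E ⇒* {F}; T ⇒* {E, F}.
Replace each nonterminal's rules with the union of the non-unit rules of every nonterminal it unit-derives.

E -> a b | b E | d | a d F | a a | d T; F -> a a | d T; T -> a b | b E | d | a d F | a a | d T | d b F | a T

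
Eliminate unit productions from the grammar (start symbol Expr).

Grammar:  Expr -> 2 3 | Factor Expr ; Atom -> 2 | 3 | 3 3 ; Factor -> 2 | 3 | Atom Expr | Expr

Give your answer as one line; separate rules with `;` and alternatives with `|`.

Expr -> 2 3 | Factor Expr; Atom -> 2 | 3 | 3 3; Factor -> 2 | 3 | Atom Expr | 2 3 | Factor Expr

Unit pairs: Factor ⇒* {Expr}.
For each unit pair (A, B), copy every non-unit production of B to A, then drop all unit productions.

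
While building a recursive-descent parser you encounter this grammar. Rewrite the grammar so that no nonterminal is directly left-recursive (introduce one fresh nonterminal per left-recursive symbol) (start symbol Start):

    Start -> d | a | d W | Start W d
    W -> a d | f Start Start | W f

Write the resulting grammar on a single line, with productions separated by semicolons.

Start -> d Start1 | a Start1 | d W Start1; W -> a d W1 | f Start Start W1; Start1 -> W d Start1 | epsilon; W1 -> f W1 | epsilon

Left recursion appears on Start, W.
For Start: α = {W d}, β = {d, a, d W}. Rewrite as Start → β Start1 and Start1 → α Start1 | ε.
For W: α = {f}, β = {a d, f Start Start}. Rewrite as W → β W1 and W1 → α W1 | ε.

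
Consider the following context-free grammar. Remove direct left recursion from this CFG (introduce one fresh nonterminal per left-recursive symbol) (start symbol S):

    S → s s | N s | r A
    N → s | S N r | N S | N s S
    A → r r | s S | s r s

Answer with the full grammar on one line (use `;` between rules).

S → s s | N s | r A; N → s N' | S N r N'; A → r r | s S | s r s; N' → S N' | s S N' | eps

Left recursion appears on N.
For N: α = {S, s S}, β = {s, S N r}. Rewrite as N → β N' and N' → α N' | ε.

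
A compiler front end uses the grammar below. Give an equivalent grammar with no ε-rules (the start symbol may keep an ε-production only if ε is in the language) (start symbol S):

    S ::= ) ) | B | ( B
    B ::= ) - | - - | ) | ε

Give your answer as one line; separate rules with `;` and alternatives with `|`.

S ::= ) ) | B | ( B | ( | ε; B ::= ) - | - - | )

Nullable nonterminals: {B, S}.
ε ∈ L(G) since S is nullable, so keep S → ε.
Add the nullable-subset variants: S → ( B gives ( B | (.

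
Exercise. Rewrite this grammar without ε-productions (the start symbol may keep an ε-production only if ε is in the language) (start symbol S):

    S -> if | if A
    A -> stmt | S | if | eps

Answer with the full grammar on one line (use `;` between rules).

Nullable set = {A}.
ε ∉ L(G), so no ε-production is kept.

S -> if | if A; A -> stmt | S | if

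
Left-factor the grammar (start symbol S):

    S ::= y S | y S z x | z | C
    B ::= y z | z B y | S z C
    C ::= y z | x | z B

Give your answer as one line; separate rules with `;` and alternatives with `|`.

S ::= z | C | y S S'; B ::= y z | z B y | S z C; C ::= y z | x | z B; S' ::= eps | z x

S has alternatives sharing prefix 'y S': factor to S → y S S' with S' → ε | z x.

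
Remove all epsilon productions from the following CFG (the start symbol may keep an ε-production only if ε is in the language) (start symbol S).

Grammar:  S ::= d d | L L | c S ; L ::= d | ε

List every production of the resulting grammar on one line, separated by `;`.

S ::= d d | L L | L | c S | c | ε; L ::= d

Nullable nonterminals: {L, S}.
ε ∈ L(G) since S is nullable, so keep S → ε.
Add the nullable-subset variants: S → L L gives L L | L. S → c S gives c S | c.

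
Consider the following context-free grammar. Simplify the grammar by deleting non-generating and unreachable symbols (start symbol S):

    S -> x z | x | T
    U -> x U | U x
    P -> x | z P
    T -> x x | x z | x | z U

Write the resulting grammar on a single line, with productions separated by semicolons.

Generating nonterminals: {P, S, T}.
Reachable from S after that: {S, T}.
Removed useless symbols: {P, U} and every production mentioning them.

S -> x z | x | T; T -> x x | x z | x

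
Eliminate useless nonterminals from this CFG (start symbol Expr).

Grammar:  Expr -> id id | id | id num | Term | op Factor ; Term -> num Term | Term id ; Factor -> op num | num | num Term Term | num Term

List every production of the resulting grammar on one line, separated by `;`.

Generating nonterminals: {Expr, Factor}.
Reachable from Expr after that: {Expr, Factor}.
Removed useless symbols: {Term} and every production mentioning them.

Expr -> id id | id | id num | op Factor; Factor -> op num | num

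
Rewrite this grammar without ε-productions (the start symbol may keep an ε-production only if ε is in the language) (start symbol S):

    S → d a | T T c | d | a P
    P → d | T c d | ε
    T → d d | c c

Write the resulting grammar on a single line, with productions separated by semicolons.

Nullable nonterminals: {P}.
ε ∉ L(G), so no ε-production is kept.
Add the nullable-subset variants: S → a P gives a P | a.

S → d a | T T c | d | a P | a; P → d | T c d; T → d d | c c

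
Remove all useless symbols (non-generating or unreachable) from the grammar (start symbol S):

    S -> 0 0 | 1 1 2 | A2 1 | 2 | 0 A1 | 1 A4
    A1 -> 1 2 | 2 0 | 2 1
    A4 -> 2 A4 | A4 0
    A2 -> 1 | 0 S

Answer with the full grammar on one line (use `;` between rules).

Generating nonterminals: {A1, A2, S}.
Reachable from S after that: {A1, A2, S}.
Removed useless symbols: {A4} and every production mentioning them.

S -> 0 0 | 1 1 2 | A2 1 | 2 | 0 A1; A1 -> 1 2 | 2 0 | 2 1; A2 -> 1 | 0 S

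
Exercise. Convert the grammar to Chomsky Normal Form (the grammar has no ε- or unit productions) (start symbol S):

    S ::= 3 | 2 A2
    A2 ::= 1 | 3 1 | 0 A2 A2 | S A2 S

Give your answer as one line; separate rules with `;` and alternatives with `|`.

Introduce a nonterminal for each terminal appearing in a rule of length ≥ 2: X1 → 2, X2 → 3, X3 → 1, X4 → 0.
Binarize each right-hand side of length ≥ 3 by chaining fresh nonterminals (Y1, Y2, …): affected rules were A2 → X4 A2 A2; A2 → S A2 S.

S ::= 3 | X1 A2; A2 ::= 1 | X2 X3 | X4 Y1 | S Y2; X1 ::= 2; X2 ::= 3; X3 ::= 1; X4 ::= 0; Y1 ::= A2 A2; Y2 ::= A2 S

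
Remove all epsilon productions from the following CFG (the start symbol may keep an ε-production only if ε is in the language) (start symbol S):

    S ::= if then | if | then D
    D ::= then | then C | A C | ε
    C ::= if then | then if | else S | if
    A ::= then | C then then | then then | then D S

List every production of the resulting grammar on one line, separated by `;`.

S ::= if then | if | then D | then; D ::= then | then C | A C; C ::= if then | then if | else S | if; A ::= then | C then then | then then | then D S | then S

Nullable nonterminals: {D}.
ε ∉ L(G), so no ε-production is kept.
For each production, add variants omitting each subset of nullable occurrences: S → then D gives then D | then. A → then D S gives then D S | then S.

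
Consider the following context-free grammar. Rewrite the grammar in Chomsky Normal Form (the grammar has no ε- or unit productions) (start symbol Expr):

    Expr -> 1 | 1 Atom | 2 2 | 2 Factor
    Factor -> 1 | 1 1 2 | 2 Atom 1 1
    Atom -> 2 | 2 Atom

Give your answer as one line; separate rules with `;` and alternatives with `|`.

Expr -> 1 | X1 Atom | X2 X2 | X2 Factor; Factor -> 1 | X1 Y1 | X2 Y2; Atom -> 2 | X2 Atom; X1 -> 1; X2 -> 2; Y1 -> X1 X2; Y2 -> Atom Y3; Y3 -> X1 X1

Introduce a nonterminal for each terminal appearing in a rule of length ≥ 2: X1 → 1, X2 → 2.
Binarize each right-hand side of length ≥ 3 by chaining fresh nonterminals (Y1, Y2, …): affected rules were Factor → X1 X1 X2; Factor → X2 Atom X1 X1.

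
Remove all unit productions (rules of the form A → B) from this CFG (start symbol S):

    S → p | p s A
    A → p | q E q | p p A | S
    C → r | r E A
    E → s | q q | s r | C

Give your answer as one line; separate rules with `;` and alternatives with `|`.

S → p | p s A; A → p | p s A | q E q | p p A; C → r | r E A; E → s | q q | s r | r | r E A

Unit pairs: A ⇒* {S}; E ⇒* {C}.
For each unit pair (A, B), copy every non-unit production of B to A, then drop all unit productions.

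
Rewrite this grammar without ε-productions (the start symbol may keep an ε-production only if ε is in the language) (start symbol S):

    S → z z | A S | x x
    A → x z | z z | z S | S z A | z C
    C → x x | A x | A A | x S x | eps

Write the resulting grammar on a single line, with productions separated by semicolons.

S → z z | A S | x x; A → x z | z z | z S | S z A | z C | z; C → x x | A x | A A | x S x

Nullable set = {C}.
ε ∉ L(G), so no ε-production is kept.
Expand every rule over subsets of its nullable positions: A → z C gives z C | z.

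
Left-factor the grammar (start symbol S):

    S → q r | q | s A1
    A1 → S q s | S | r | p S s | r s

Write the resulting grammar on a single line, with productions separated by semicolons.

S → s A1 | q S'; A1 → p S s | S A1' | r A1''; S' → r | ε; A1' → q s | ε; A1'' → ε | s

S has alternatives sharing prefix 'q': factor to S → q S' with S' → r | ε.
A1 has alternatives sharing prefix 'S': factor to A1 → S A1' with A1' → q s | ε.
A1 has alternatives sharing prefix 'r': factor to A1 → r A1'' with A1'' → ε | s.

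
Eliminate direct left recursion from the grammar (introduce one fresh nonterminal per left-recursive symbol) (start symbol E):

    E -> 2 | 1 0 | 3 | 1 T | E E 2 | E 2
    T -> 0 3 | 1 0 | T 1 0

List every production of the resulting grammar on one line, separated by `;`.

E -> 2 E' | 1 0 E' | 3 E' | 1 T E'; T -> 0 3 T' | 1 0 T'; E' -> E 2 E' | 2 E' | ε; T' -> 1 0 T' | ε

E, T are directly left-recursive.
For E: α = {E 2, 2}, β = {2, 1 0, 3, 1 T}. Rewrite as E → β E' and E' → α E' | ε.
For T: α = {1 0}, β = {0 3, 1 0}. Rewrite as T → β T' and T' → α T' | ε.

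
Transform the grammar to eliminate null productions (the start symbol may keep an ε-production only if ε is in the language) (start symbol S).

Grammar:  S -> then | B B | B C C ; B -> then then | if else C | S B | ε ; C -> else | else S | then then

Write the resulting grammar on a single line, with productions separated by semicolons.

Nullable nonterminals: {B, S}.
ε ∈ L(G) since S is nullable, so keep S → ε.
Expand every rule over subsets of its nullable positions: S → B B gives B B | B. S → B C C gives B C C | C C. B → S B gives S B | S.

S -> then | B B | B | B C C | C C | ε; B -> then then | if else C | S B | S; C -> else | else S | then then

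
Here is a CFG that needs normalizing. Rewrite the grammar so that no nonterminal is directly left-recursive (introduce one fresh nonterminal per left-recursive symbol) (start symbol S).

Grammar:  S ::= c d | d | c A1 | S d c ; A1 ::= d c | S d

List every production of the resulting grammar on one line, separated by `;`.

S is directly left-recursive.
For S: α = {d c}, β = {c d, d, c A1}. Rewrite as S → β S' and S' → α S' | ε.

S ::= c d S' | d S' | c A1 S'; A1 ::= d c | S d; S' ::= d c S' | ε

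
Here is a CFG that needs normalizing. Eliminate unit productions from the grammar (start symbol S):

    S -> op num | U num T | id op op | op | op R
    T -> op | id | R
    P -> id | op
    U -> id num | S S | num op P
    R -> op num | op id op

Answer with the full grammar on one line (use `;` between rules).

S -> op num | U num T | id op op | op | op R; T -> op num | op id op | op | id; P -> id | op; U -> id num | S S | num op P; R -> op num | op id op

Unit pairs: T ⇒* {R}.
For each unit pair (A, B), copy every non-unit production of B to A, then drop all unit productions.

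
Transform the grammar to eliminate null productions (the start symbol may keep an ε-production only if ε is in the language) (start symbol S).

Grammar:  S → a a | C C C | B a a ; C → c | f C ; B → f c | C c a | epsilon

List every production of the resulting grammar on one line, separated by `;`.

S → a a | C C C | B a a; C → c | f C; B → f c | C c a

The nullable symbols are {B}.
ε ∉ L(G), so no ε-production is kept.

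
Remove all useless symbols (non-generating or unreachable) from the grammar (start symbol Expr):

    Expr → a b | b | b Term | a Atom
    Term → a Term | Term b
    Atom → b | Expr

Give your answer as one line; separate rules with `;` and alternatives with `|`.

Expr → a b | b | a Atom; Atom → b | Expr

Generating nonterminals: {Atom, Expr}.
Reachable from Expr after that: {Atom, Expr}.
Removed useless symbols: {Term} and every production mentioning them.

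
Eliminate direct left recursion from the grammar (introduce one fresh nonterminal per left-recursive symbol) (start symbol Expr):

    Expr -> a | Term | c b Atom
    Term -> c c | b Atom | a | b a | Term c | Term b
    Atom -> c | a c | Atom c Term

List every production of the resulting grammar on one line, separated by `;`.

Expr -> a | Term | c b Atom; Term -> c c Term1 | b Atom Term1 | a Term1 | b a Term1; Atom -> c Atom1 | a c Atom1; Term1 -> c Term1 | b Term1 | eps; Atom1 -> c Term Atom1 | eps

Directly left-recursive nonterminals: Term, Atom.
For Term: α = {c, b}, β = {c c, b Atom, a, b a}. Rewrite as Term → β Term1 and Term1 → α Term1 | ε.
For Atom: α = {c Term}, β = {c, a c}. Rewrite as Atom → β Atom1 and Atom1 → α Atom1 | ε.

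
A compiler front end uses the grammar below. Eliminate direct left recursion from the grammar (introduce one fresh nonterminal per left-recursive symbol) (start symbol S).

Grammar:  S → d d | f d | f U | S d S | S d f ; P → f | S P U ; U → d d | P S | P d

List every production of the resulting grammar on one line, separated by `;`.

S → d d S' | f d S' | f U S'; P → f | S P U; U → d d | P S | P d; S' → d S S' | d f S' | eps

Directly left-recursive nonterminal: S.
For S: α = {d S, d f}, β = {d d, f d, f U}. Rewrite as S → β S' and S' → α S' | ε.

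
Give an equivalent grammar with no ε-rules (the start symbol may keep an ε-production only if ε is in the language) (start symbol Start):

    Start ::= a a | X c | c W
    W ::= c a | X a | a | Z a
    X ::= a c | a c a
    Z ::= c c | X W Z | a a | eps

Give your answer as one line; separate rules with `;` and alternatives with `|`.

Nullable set = {Z}.
ε ∉ L(G), so no ε-production is kept.
Add the nullable-subset variants: Z → X W Z gives X W Z | X W.

Start ::= a a | X c | c W; W ::= c a | X a | a | Z a; X ::= a c | a c a; Z ::= c c | X W Z | X W | a a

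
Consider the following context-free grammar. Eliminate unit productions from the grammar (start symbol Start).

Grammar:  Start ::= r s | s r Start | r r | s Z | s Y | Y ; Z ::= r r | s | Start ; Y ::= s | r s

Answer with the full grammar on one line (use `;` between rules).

Unit pairs: Start ⇒* {Y}; Z ⇒* {Start, Y}.
For each unit pair (A, B), copy every non-unit production of B to A, then drop all unit productions.

Start ::= r s | s r Start | r r | s Z | s Y | s; Z ::= r r | s | r s | s r Start | s Z | s Y; Y ::= s | r s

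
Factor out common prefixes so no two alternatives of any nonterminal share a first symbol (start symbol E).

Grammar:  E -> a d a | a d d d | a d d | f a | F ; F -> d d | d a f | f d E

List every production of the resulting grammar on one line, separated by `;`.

E has alternatives sharing prefix 'a d': factor to E → a d E' with E' → a | d d | d.
F has alternatives sharing prefix 'd': factor to F → d F' with F' → d | a f.
E' has alternatives sharing prefix 'd': factor to E' → d E'' with E'' → d | ε.

E -> f a | F | a d E'; F -> f d E | d F'; E' -> a | d E''; F' -> d | a f; E'' -> d | epsilon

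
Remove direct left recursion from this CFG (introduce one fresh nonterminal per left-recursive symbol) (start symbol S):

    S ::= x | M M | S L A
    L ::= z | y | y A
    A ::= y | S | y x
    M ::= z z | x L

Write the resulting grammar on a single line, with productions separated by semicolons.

S ::= x S' | M M S'; L ::= z | y | y A; A ::= y | S | y x; M ::= z z | x L; S' ::= L A S' | ε

S is directly left-recursive.
For S: α = {L A}, β = {x, M M}. Rewrite as S → β S' and S' → α S' | ε.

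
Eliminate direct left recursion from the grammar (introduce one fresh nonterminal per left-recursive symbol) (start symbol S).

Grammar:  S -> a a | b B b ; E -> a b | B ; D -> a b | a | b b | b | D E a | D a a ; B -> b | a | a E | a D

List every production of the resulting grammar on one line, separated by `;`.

D is directly left-recursive.
For D: α = {E a, a a}, β = {a b, a, b b, b}. Rewrite as D → β D' and D' → α D' | ε.

S -> a a | b B b; E -> a b | B; D -> a b D' | a D' | b b D' | b D'; B -> b | a | a E | a D; D' -> E a D' | a a D' | eps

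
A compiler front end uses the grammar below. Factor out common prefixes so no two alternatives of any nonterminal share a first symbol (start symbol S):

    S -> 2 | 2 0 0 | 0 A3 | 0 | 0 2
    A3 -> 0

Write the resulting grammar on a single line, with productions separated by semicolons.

S has alternatives sharing prefix '0': factor to S → 0 S' with S' → A3 | ε | 2.
S has alternatives sharing prefix '2': factor to S → 2 S'' with S'' → ε | 0 0.

S -> 0 S' | 2 S''; A3 -> 0; S' -> A3 | ε | 2; S'' -> ε | 0 0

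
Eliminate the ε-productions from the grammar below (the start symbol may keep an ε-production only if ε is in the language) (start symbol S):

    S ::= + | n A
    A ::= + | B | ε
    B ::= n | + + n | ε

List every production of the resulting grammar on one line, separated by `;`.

The nullable symbols are {A, B}.
ε ∉ L(G), so no ε-production is kept.
For each production, add variants omitting each subset of nullable occurrences: S → n A gives n A | n.

S ::= + | n A | n; A ::= + | B; B ::= n | + + n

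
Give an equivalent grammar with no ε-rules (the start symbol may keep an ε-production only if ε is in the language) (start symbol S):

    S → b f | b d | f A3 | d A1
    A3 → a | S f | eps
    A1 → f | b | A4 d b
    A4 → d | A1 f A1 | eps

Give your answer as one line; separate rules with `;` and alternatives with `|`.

The nullable symbols are {A3, A4}.
ε ∉ L(G), so no ε-production is kept.
Add the nullable-subset variants: S → f A3 gives f A3 | f. A1 → A4 d b gives A4 d b | d b.

S → b f | b d | f A3 | f | d A1; A3 → a | S f; A1 → f | b | A4 d b | d b; A4 → d | A1 f A1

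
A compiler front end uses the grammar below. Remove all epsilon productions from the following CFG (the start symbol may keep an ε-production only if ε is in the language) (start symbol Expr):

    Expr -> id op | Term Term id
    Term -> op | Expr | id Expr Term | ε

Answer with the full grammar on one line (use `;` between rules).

Expr -> id op | Term Term id | Term id | id; Term -> op | Expr | id Expr Term | id Expr

The nullable symbols are {Term}.
ε ∉ L(G), so no ε-production is kept.
Expand every rule over subsets of its nullable positions: Expr → Term Term id gives Term Term id | Term id | id. Term → id Expr Term gives id Expr Term | id Expr.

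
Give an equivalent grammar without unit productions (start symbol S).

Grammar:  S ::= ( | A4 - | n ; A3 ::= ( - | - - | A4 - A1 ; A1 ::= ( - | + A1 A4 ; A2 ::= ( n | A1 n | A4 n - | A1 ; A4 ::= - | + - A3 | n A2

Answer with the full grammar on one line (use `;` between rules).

Unit pairs: A2 ⇒* {A1}.
For every A with A ⇒* B via unit rules, add B's non-unit alternatives to A; then delete every rule of the form X → Y.

S ::= ( | A4 - | n; A3 ::= ( - | - - | A4 - A1; A1 ::= ( - | + A1 A4; A2 ::= ( n | A1 n | A4 n - | ( - | + A1 A4; A4 ::= - | + - A3 | n A2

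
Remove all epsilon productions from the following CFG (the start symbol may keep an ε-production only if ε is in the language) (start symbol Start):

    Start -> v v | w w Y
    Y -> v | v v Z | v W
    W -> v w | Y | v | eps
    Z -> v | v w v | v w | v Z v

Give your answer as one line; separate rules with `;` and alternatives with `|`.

Start -> v v | w w Y; Y -> v | v v Z | v W; W -> v w | Y | v; Z -> v | v w v | v w | v Z v

Nullable nonterminals: {W}.
ε ∉ L(G), so no ε-production is kept.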